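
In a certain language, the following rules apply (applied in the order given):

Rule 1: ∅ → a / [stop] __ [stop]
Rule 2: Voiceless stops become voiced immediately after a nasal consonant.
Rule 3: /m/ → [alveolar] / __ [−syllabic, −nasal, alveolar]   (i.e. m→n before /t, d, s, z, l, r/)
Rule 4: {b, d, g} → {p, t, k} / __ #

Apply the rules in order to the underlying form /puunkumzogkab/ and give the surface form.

Rule 1 (stop-cluster a-epenthesis): /g/ and /k/ form a stop–stop cluster, so [a] is inserted between them. /puunkumzogkab/ → puunkumzogakab.
Rule 2 (post-nasal voicing): /k/ is a voiceless stop immediately after the nasal /n/, so it voices to [g]. /puunkumzogakab/ → puungumzogakab.
Rule 3 (nasal place assimilation): /m/ precedes the alveolar consonant /z/, so it assimilates in place to [n]. /puungumzogakab/ → puungunzogakab.
Rule 4 (final devoicing): /b/ is a voiced stop in word-final position, so it devoices to [p]. /puungunzogakab/ → puungunzogakap.

puungunzogakap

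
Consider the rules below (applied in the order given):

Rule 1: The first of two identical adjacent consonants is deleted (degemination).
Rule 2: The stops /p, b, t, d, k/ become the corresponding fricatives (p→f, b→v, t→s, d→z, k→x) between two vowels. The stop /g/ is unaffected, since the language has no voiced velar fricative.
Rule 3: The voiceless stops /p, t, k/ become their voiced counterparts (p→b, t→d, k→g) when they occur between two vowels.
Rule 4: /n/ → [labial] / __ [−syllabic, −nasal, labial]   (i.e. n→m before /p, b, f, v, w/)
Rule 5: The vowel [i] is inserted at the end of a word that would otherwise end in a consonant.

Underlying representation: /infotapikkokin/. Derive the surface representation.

imfosafixoxini

Rule 1 (degemination): /kk/ is a geminate; the first /k/ deletes. /infotapikkokin/ → infotapikokin.
Rule 2 (intervocalic spirantization): /t/ is a stop between vowels /o/ and /a/, so it spirantizes to the fricative [s]. /p/ is a stop between vowels /a/ and /i/, so it spirantizes to the fricative [f]. /k/ is a stop between vowels /i/ and /o/, so it spirantizes to the fricative [x]. /k/ is a stop between vowels /o/ and /i/, so it spirantizes to the fricative [x]. /infotapikokin/ → infosafixoxin.
Rule 3 (intervocalic voicing): no segment meets the environment; /infosafixoxin/ is unchanged.
Rule 4 (nasal place assimilation): /n/ precedes the labial consonant /f/, so it assimilates in place to [m]. /infosafixoxin/ → imfosafixoxin.
Rule 5 (final i-epenthesis): the form ends in the consonant /n/, so [i] is inserted word-finally. /imfosafixoxin/ → imfosafixoxini.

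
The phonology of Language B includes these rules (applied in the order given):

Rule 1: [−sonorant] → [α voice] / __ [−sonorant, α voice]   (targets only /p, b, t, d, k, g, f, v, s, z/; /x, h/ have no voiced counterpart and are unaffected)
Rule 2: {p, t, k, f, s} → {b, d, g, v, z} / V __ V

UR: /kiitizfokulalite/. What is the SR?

kiidisfogulalide

Rule 1 (regressive voicing assimilation): /z/ precedes the voiceless obstruent /f/, so it devoices to [s] by assimilation. /kiitizfokulalite/ → kiitisfokulalite.
Rule 2 (intervocalic voicing): /t/ is a voiceless obstruent between vowels /i/ and /i/, so it voices to [d]. /k/ is a voiceless obstruent between vowels /o/ and /u/, so it voices to [g]. /t/ is a voiceless obstruent between vowels /i/ and /e/, so it voices to [d]. /kiitisfokulalite/ → kiidisfogulalide.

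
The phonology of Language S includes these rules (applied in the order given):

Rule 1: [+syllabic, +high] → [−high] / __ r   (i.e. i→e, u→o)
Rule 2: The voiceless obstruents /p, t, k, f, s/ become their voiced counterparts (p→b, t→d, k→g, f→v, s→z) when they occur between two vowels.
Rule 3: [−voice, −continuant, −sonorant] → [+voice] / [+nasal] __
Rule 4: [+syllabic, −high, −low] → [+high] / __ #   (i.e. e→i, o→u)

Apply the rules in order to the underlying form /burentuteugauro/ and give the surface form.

borendudeugaoru

Rule 1 (pre-rhotic lowering): /u/ is a high vowel immediately before /r/, so it lowers to [o]. /u/ is a high vowel immediately before /r/, so it lowers to [o]. /burentuteugauro/ → borentuteugaoro.
Rule 2 (intervocalic voicing): /t/ is a voiceless obstruent between vowels /u/ and /e/, so it voices to [d]. /borentuteugaoro/ → borentudeugaoro.
Rule 3 (post-nasal voicing): /t/ is a voiceless stop immediately after the nasal /n/, so it voices to [d]. /borentudeugaoro/ → borendudeugaoro.
Rule 4 (final vowel raising): /o/ is a mid vowel in word-final position, so it raises to [u]. /borendudeugaoro/ → borendudeugaoru.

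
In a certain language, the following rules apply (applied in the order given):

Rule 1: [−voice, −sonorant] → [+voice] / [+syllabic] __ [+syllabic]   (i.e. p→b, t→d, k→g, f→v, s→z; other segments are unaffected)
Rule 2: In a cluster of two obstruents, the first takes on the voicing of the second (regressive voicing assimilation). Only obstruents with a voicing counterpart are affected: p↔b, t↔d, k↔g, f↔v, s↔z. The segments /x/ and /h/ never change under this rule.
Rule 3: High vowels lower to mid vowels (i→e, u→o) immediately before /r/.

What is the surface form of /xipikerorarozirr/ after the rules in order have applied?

Rule 1 (intervocalic voicing): /p/ is a voiceless obstruent between vowels /i/ and /i/, so it voices to [b]. /k/ is a voiceless obstruent between vowels /i/ and /e/, so it voices to [g]. /xipikerorarozirr/ → xibigerorarozirr.
Rule 2 (regressive voicing assimilation): no segment meets the environment; /xibigerorarozirr/ is unchanged.
Rule 3 (pre-rhotic lowering): /i/ is a high vowel immediately before /r/, so it lowers to [e]. /xibigerorarozirr/ → xibigerorarozerr.

xibigerorarozerr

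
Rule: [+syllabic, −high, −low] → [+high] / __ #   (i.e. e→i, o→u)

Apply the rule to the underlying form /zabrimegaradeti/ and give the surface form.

No segment of /zabrimegaradeti/ meets the structural description of the rule, so the form surfaces unchanged.

zabrimegaradeti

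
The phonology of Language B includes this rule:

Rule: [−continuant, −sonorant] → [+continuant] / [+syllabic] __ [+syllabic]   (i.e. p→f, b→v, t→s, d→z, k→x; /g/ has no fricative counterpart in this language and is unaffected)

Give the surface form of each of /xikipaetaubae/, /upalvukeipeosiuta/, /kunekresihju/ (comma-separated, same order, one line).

/xikipaetaubae/: /k/ is a stop between vowels /i/ and /i/, so it spirantizes to the fricative [x]. /p/ is a stop between vowels /i/ and /a/, so it spirantizes to the fricative [f]. /t/ is a stop between vowels /e/ and /a/, so it spirantizes to the fricative [s]. /b/ is a stop between vowels /u/ and /a/, so it spirantizes to the fricative [v]. → [xixifaesauvae].
/upalvukeipeosiuta/: /p/ is a stop between vowels /u/ and /a/, so it spirantizes to the fricative [f]. /k/ is a stop between vowels /u/ and /e/, so it spirantizes to the fricative [x]. /p/ is a stop between vowels /i/ and /e/, so it spirantizes to the fricative [f]. /t/ is a stop between vowels /u/ and /a/, so it spirantizes to the fricative [s]. → [ufalvuxeifeosiusa].
/kunekresihju/: the rule's environment is not met; surfaces unchanged as [kunekresihju].

xixifaesauvae, ufalvuxeifeosiusa, kunekresihju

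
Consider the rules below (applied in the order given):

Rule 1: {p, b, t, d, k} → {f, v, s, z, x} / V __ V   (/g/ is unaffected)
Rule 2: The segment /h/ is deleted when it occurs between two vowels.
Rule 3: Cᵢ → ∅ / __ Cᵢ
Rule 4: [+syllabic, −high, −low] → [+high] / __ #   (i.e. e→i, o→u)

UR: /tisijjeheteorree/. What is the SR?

Rule 1 (intervocalic spirantization): /t/ is a stop between vowels /e/ and /e/, so it spirantizes to the fricative [s]. /tisijjeheteorree/ → tisijjeheseorree.
Rule 2 (intervocalic h-deletion): /h/ occurs between vowels /e/ and /e/, so it deletes. /tisijjeheseorree/ → tisijjeeseorree.
Rule 3 (degemination): /jj/ is a geminate; the first /j/ deletes. /rr/ is a geminate; the first /r/ deletes. /tisijjeeseorree/ → tisijeeseoree.
Rule 4 (final vowel raising): /e/ is a mid vowel in word-final position, so it raises to [i]. /tisijeeseoree/ → tisijeeseorei.

tisijeeseorei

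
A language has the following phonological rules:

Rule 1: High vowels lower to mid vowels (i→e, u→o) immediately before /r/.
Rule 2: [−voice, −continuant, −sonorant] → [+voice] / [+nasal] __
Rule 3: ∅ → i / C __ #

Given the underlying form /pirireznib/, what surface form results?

perereznibi

Rule 1 (pre-rhotic lowering): /i/ is a high vowel immediately before /r/, so it lowers to [e]. /i/ is a high vowel immediately before /r/, so it lowers to [e]. /pirireznib/ → perereznib.
Rule 2 (post-nasal voicing): no segment meets the environment; /perereznib/ is unchanged.
Rule 3 (final i-epenthesis): the form ends in the consonant /b/, so [i] is inserted word-finally. /perereznib/ → perereznibi.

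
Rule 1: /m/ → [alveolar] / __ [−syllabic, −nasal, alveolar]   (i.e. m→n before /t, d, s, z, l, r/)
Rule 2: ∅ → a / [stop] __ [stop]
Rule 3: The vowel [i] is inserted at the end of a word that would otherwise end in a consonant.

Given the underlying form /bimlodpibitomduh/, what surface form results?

binlodapibitonduhi

Rule 1 (nasal place assimilation): /m/ precedes the alveolar consonant /l/, so it assimilates in place to [n]. /m/ precedes the alveolar consonant /d/, so it assimilates in place to [n]. /bimlodpibitomduh/ → binlodpibitonduh.
Rule 2 (stop-cluster a-epenthesis): /d/ and /p/ form a stop–stop cluster, so [a] is inserted between them. /binlodpibitonduh/ → binlodapibitonduh.
Rule 3 (final i-epenthesis): the form ends in the consonant /h/, so [i] is inserted word-finally. /binlodapibitonduh/ → binlodapibitonduhi.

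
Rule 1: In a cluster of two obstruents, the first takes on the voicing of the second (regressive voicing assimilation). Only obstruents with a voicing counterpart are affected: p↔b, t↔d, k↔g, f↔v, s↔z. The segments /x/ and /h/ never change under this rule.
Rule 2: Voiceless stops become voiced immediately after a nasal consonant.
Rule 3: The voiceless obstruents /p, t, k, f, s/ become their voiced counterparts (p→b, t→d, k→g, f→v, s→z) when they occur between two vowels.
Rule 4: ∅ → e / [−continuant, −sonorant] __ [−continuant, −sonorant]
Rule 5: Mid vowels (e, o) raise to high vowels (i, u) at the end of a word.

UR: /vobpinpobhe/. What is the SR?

Rule 1 (regressive voicing assimilation): /b/ precedes the voiceless obstruent /p/, so it devoices to [p] by assimilation. /b/ precedes the voiceless obstruent /h/, so it devoices to [p] by assimilation. /vobpinpobhe/ → voppinpophe.
Rule 2 (post-nasal voicing): /p/ is a voiceless stop immediately after the nasal /n/, so it voices to [b]. /voppinpophe/ → voppinbophe.
Rule 3 (intervocalic voicing): no segment meets the environment; /voppinbophe/ is unchanged.
Rule 4 (stop-cluster e-epenthesis): /p/ and /p/ form a stop–stop cluster, so [e] is inserted between them. /voppinbophe/ → vopepinbophe.
Rule 5 (final vowel raising): /e/ is a mid vowel in word-final position, so it raises to [i]. /vopepinbophe/ → vopepinbophi.

vopepinbophi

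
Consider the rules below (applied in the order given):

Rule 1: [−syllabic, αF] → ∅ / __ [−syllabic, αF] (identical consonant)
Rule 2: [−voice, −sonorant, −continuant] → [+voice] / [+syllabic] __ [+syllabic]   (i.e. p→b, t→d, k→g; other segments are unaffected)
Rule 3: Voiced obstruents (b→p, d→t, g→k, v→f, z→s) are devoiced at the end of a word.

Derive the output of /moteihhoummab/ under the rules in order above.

modeihoumap

Rule 1 (degemination): /hh/ is a geminate; the first /h/ deletes. /mm/ is a geminate; the first /m/ deletes. /moteihhoummab/ → moteihoumab.
Rule 2 (intervocalic voicing): /t/ is a voiceless stop between vowels /o/ and /e/, so it voices to [d]. /moteihoumab/ → modeihoumab.
Rule 3 (final devoicing): /b/ is a voiced obstruent in word-final position, so it devoices to [p]. /modeihoumab/ → modeihoumap.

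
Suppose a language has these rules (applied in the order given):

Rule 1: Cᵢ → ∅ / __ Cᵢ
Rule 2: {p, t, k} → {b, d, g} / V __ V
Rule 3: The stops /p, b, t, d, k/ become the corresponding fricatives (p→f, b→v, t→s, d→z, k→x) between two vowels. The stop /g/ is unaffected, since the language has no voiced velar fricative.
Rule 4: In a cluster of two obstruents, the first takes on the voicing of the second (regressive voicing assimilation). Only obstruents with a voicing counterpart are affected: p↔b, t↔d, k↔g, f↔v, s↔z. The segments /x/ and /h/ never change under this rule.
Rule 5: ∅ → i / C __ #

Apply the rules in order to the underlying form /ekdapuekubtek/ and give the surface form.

Rule 1 (degemination): no segment meets the environment; /ekdapuekubtek/ is unchanged.
Rule 2 (intervocalic voicing): /p/ is a voiceless stop between vowels /a/ and /u/, so it voices to [b]. /k/ is a voiceless stop between vowels /e/ and /u/, so it voices to [g]. /ekdapuekubtek/ → ekdabuegubtek.
Rule 3 (intervocalic spirantization): /b/ is a stop between vowels /a/ and /u/, so it spirantizes to the fricative [v]. /ekdabuegubtek/ → ekdavuegubtek.
Rule 4 (regressive voicing assimilation): /k/ precedes the voiced obstruent /d/, so it voices to [g] by assimilation. /b/ precedes the voiceless obstruent /t/, so it devoices to [p] by assimilation. /ekdavuegubtek/ → egdavueguptek.
Rule 5 (final i-epenthesis): the form ends in the consonant /k/, so [i] is inserted word-finally. /egdavueguptek/ → egdavuegupteki.

egdavuegupteki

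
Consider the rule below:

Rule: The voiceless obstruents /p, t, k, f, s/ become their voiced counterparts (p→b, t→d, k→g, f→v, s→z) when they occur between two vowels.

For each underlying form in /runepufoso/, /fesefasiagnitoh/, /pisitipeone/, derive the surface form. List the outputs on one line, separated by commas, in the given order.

/runepufoso/: /p/ is a voiceless obstruent between vowels /e/ and /u/, so it voices to [b]. /f/ is a voiceless obstruent between vowels /u/ and /o/, so it voices to [v]. /s/ is a voiceless obstruent between vowels /o/ and /o/, so it voices to [z]. → [runebuvozo].
/fesefasiagnitoh/: /s/ is a voiceless obstruent between vowels /e/ and /e/, so it voices to [z]. /f/ is a voiceless obstruent between vowels /e/ and /a/, so it voices to [v]. /s/ is a voiceless obstruent between vowels /a/ and /i/, so it voices to [z]. /t/ is a voiceless obstruent between vowels /i/ and /o/, so it voices to [d]. → [fezevaziagnidoh].
/pisitipeone/: /s/ is a voiceless obstruent between vowels /i/ and /i/, so it voices to [z]. /t/ is a voiceless obstruent between vowels /i/ and /i/, so it voices to [d]. /p/ is a voiceless obstruent between vowels /i/ and /e/, so it voices to [b]. → [pizidibeone].

runebuvozo, fezevaziagnidoh, pizidibeone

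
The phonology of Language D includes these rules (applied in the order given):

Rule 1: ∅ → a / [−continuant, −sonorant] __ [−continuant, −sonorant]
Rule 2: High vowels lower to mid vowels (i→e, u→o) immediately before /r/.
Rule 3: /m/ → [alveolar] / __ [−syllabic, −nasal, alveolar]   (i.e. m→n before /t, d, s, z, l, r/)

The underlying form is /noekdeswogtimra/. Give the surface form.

noekadeswogatinra

Rule 1 (stop-cluster a-epenthesis): /k/ and /d/ form a stop–stop cluster, so [a] is inserted between them. /g/ and /t/ form a stop–stop cluster, so [a] is inserted between them. /noekdeswogtimra/ → noekadeswogatimra.
Rule 2 (pre-rhotic lowering): no segment meets the environment; /noekadeswogatimra/ is unchanged.
Rule 3 (nasal place assimilation): /m/ precedes the alveolar consonant /r/, so it assimilates in place to [n]. /noekadeswogatimra/ → noekadeswogatinra.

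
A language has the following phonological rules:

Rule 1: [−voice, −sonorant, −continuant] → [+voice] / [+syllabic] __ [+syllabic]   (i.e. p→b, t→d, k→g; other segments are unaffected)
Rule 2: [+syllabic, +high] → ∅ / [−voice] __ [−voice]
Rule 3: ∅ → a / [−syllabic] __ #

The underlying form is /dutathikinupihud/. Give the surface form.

dudathiginubihuda

Rule 1 (intervocalic voicing): /t/ is a voiceless stop between vowels /u/ and /a/, so it voices to [d]. /k/ is a voiceless stop between vowels /i/ and /i/, so it voices to [g]. /p/ is a voiceless stop between vowels /u/ and /i/, so it voices to [b]. /dutathikinupihud/ → dudathiginubihud.
Rule 2 (high vowel syncope): no segment meets the environment; /dudathiginubihud/ is unchanged.
Rule 3 (final a-epenthesis): the form ends in the consonant /d/, so [a] is inserted word-finally. /dudathiginubihud/ → dudathiginubihuda.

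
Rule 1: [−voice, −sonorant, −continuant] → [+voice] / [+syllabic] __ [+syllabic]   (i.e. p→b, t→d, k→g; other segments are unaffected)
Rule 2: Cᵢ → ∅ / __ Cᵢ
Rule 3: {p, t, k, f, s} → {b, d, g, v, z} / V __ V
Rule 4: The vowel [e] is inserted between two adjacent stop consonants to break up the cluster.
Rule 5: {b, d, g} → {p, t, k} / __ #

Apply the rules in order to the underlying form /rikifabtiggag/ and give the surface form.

rigivabetigak

Rule 1 (intervocalic voicing): /k/ is a voiceless stop between vowels /i/ and /i/, so it voices to [g]. /rikifabtiggag/ → rigifabtiggag.
Rule 2 (degemination): /gg/ is a geminate; the first /g/ deletes. /rigifabtiggag/ → rigifabtigag.
Rule 3 (intervocalic voicing): /f/ is a voiceless obstruent between vowels /i/ and /a/, so it voices to [v]. /rigifabtigag/ → rigivabtigag.
Rule 4 (stop-cluster e-epenthesis): /b/ and /t/ form a stop–stop cluster, so [e] is inserted between them. /rigivabtigag/ → rigivabetigag.
Rule 5 (final devoicing): /g/ is a voiced stop in word-final position, so it devoices to [k]. /rigivabetigag/ → rigivabetigak.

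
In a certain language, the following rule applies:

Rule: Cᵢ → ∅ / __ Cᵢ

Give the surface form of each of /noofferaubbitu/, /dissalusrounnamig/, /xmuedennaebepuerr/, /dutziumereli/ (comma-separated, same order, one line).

nooferaubitu, disalusrounamig, xmuedenaebepuer, dutziumereli

/noofferaubbitu/: /ff/ is a geminate; the first /f/ deletes. /bb/ is a geminate; the first /b/ deletes. → [nooferaubitu].
/dissalusrounnamig/: /ss/ is a geminate; the first /s/ deletes. /nn/ is a geminate; the first /n/ deletes. → [disalusrounamig].
/xmuedennaebepuerr/: /nn/ is a geminate; the first /n/ deletes. /rr/ is a geminate; the first /r/ deletes. → [xmuedenaebepuer].
/dutziumereli/: the rule's environment is not met; surfaces unchanged as [dutziumereli].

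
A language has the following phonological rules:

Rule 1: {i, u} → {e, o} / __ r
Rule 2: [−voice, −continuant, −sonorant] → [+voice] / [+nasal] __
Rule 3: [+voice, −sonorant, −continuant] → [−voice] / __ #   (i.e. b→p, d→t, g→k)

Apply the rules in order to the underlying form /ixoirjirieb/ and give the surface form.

Rule 1 (pre-rhotic lowering): /i/ is a high vowel immediately before /r/, so it lowers to [e]. /i/ is a high vowel immediately before /r/, so it lowers to [e]. /ixoirjirieb/ → ixoerjerieb.
Rule 2 (post-nasal voicing): no segment meets the environment; /ixoerjerieb/ is unchanged.
Rule 3 (final devoicing): /b/ is a voiced stop in word-final position, so it devoices to [p]. /ixoerjerieb/ → ixoerjeriep.

ixoerjeriep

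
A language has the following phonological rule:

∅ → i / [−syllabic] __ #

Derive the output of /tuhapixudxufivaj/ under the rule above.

tuhapixudxufivaji

the form ends in the consonant /j/, so [i] is inserted word-finally.
Surface form: [tuhapixudxufivaji].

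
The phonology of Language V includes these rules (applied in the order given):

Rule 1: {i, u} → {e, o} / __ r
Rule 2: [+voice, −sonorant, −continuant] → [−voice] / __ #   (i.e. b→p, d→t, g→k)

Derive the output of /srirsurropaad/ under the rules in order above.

Rule 1 (pre-rhotic lowering): /i/ is a high vowel immediately before /r/, so it lowers to [e]. /u/ is a high vowel immediately before /r/, so it lowers to [o]. /srirsurropaad/ → srersorropaad.
Rule 2 (final devoicing): /d/ is a voiced stop in word-final position, so it devoices to [t]. /srersorropaad/ → srersorropaat.

srersorropaat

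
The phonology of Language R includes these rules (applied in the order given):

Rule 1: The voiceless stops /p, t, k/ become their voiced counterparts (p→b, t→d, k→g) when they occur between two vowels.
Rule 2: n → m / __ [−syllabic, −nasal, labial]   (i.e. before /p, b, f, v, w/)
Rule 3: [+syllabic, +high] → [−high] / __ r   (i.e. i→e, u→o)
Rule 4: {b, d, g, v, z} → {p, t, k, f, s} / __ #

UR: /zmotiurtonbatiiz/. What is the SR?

Rule 1 (intervocalic voicing): /t/ is a voiceless stop between vowels /o/ and /i/, so it voices to [d]. /t/ is a voiceless stop between vowels /a/ and /i/, so it voices to [d]. /zmotiurtonbatiiz/ → zmodiurtonbadiiz.
Rule 2 (nasal place assimilation): /n/ precedes the labial consonant /b/, so it assimilates in place to [m]. /zmodiurtonbadiiz/ → zmodiurtombadiiz.
Rule 3 (pre-rhotic lowering): /u/ is a high vowel immediately before /r/, so it lowers to [o]. /zmodiurtombadiiz/ → zmodiortombadiiz.
Rule 4 (final devoicing): /z/ is a voiced obstruent in word-final position, so it devoices to [s]. /zmodiortombadiiz/ → zmodiortombadiis.

zmodiortombadiis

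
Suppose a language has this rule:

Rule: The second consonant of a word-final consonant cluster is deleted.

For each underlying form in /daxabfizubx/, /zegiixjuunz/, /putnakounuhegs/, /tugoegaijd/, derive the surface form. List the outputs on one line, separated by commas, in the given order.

daxabfizub, zegiixjuun, putnakounuheg, tugoegaij

/daxabfizubx/: /x/ is the second consonant of a word-final cluster /bx/, so it deletes. → [daxabfizub].
/zegiixjuunz/: /z/ is the second consonant of a word-final cluster /nz/, so it deletes. → [zegiixjuun].
/putnakounuhegs/: /s/ is the second consonant of a word-final cluster /gs/, so it deletes. → [putnakounuheg].
/tugoegaijd/: /d/ is the second consonant of a word-final cluster /jd/, so it deletes. → [tugoegaij].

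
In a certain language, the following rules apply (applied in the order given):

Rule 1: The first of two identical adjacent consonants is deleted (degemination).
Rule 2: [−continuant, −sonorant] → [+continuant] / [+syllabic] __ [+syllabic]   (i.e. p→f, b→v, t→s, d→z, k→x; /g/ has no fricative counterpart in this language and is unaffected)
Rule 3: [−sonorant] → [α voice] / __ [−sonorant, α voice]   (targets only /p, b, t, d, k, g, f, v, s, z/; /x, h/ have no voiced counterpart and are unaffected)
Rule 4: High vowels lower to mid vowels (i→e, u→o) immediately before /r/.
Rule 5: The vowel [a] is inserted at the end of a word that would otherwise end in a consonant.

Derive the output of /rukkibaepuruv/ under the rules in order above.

Rule 1 (degemination): /kk/ is a geminate; the first /k/ deletes. /rukkibaepuruv/ → rukibaepuruv.
Rule 2 (intervocalic spirantization): /k/ is a stop between vowels /u/ and /i/, so it spirantizes to the fricative [x]. /b/ is a stop between vowels /i/ and /a/, so it spirantizes to the fricative [v]. /p/ is a stop between vowels /e/ and /u/, so it spirantizes to the fricative [f]. /rukibaepuruv/ → ruxivaefuruv.
Rule 3 (regressive voicing assimilation): no segment meets the environment; /ruxivaefuruv/ is unchanged.
Rule 4 (pre-rhotic lowering): /u/ is a high vowel immediately before /r/, so it lowers to [o]. /ruxivaefuruv/ → ruxivaeforuv.
Rule 5 (final a-epenthesis): the form ends in the consonant /v/, so [a] is inserted word-finally. /ruxivaeforuv/ → ruxivaeforuva.

ruxivaeforuva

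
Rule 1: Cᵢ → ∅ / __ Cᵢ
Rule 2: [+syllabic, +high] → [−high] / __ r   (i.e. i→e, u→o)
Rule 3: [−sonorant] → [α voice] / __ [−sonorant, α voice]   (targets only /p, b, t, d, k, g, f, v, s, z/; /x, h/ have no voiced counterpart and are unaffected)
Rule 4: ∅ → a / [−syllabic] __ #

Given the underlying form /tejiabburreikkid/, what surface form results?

tejiaboreikida

Rule 1 (degemination): /bb/ is a geminate; the first /b/ deletes. /rr/ is a geminate; the first /r/ deletes. /kk/ is a geminate; the first /k/ deletes. /tejiabburreikkid/ → tejiabureikid.
Rule 2 (pre-rhotic lowering): /u/ is a high vowel immediately before /r/, so it lowers to [o]. /tejiabureikid/ → tejiaboreikid.
Rule 3 (regressive voicing assimilation): no segment meets the environment; /tejiaboreikid/ is unchanged.
Rule 4 (final a-epenthesis): the form ends in the consonant /d/, so [a] is inserted word-finally. /tejiaboreikid/ → tejiaboreikida.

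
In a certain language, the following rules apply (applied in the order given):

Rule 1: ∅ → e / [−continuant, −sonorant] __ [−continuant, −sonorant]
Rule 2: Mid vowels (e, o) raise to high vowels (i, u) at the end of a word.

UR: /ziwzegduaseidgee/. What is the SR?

Rule 1 (stop-cluster e-epenthesis): /g/ and /d/ form a stop–stop cluster, so [e] is inserted between them. /d/ and /g/ form a stop–stop cluster, so [e] is inserted between them. /ziwzegduaseidgee/ → ziwzegeduaseidegee.
Rule 2 (final vowel raising): /e/ is a mid vowel in word-final position, so it raises to [i]. /ziwzegeduaseidegee/ → ziwzegeduaseidegei.

ziwzegeduaseidegei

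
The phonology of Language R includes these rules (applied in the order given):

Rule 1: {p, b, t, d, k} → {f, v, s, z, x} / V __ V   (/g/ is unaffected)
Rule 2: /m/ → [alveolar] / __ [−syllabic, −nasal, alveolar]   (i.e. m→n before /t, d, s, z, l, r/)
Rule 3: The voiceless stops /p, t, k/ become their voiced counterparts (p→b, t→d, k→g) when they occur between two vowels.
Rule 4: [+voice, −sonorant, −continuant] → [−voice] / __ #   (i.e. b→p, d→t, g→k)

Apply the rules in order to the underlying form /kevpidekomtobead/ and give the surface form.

kevpizexontoveat

Rule 1 (intervocalic spirantization): /d/ is a stop between vowels /i/ and /e/, so it spirantizes to the fricative [z]. /k/ is a stop between vowels /e/ and /o/, so it spirantizes to the fricative [x]. /b/ is a stop between vowels /o/ and /e/, so it spirantizes to the fricative [v]. /kevpidekomtobead/ → kevpizexomtovead.
Rule 2 (nasal place assimilation): /m/ precedes the alveolar consonant /t/, so it assimilates in place to [n]. /kevpizexomtovead/ → kevpizexontovead.
Rule 3 (intervocalic voicing): no segment meets the environment; /kevpizexontovead/ is unchanged.
Rule 4 (final devoicing): /d/ is a voiced stop in word-final position, so it devoices to [t]. /kevpizexontovead/ → kevpizexontoveat.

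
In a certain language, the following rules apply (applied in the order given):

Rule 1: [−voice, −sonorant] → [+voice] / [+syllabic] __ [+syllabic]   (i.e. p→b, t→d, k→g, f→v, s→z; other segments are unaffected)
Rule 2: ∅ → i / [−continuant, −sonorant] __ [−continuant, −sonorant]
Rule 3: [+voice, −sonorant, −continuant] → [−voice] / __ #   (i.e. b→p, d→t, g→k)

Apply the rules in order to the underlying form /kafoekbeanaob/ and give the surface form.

kavoekibeanaop

Rule 1 (intervocalic voicing): /f/ is a voiceless obstruent between vowels /a/ and /o/, so it voices to [v]. /kafoekbeanaob/ → kavoekbeanaob.
Rule 2 (stop-cluster i-epenthesis): /k/ and /b/ form a stop–stop cluster, so [i] is inserted between them. /kavoekbeanaob/ → kavoekibeanaob.
Rule 3 (final devoicing): /b/ is a voiced stop in word-final position, so it devoices to [p]. /kavoekibeanaob/ → kavoekibeanaop.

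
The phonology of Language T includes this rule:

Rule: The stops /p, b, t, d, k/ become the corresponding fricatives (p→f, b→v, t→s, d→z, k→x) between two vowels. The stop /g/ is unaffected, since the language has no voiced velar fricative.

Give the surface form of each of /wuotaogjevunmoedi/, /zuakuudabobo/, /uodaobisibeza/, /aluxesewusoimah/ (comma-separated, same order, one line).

wuosaogjevunmoezi, zuaxuuzavovo, uozaovisiveza, aluxesewusoimah

/wuotaogjevunmoedi/: /t/ is a stop between vowels /o/ and /a/, so it spirantizes to the fricative [s]. /d/ is a stop between vowels /e/ and /i/, so it spirantizes to the fricative [z]. → [wuosaogjevunmoezi].
/zuakuudabobo/: /k/ is a stop between vowels /a/ and /u/, so it spirantizes to the fricative [x]. /d/ is a stop between vowels /u/ and /a/, so it spirantizes to the fricative [z]. /b/ is a stop between vowels /a/ and /o/, so it spirantizes to the fricative [v]. /b/ is a stop between vowels /o/ and /o/, so it spirantizes to the fricative [v]. → [zuaxuuzavovo].
/uodaobisibeza/: /d/ is a stop between vowels /o/ and /a/, so it spirantizes to the fricative [z]. /b/ is a stop between vowels /o/ and /i/, so it spirantizes to the fricative [v]. /b/ is a stop between vowels /i/ and /e/, so it spirantizes to the fricative [v]. → [uozaovisiveza].
/aluxesewusoimah/: the rule's environment is not met; surfaces unchanged as [aluxesewusoimah].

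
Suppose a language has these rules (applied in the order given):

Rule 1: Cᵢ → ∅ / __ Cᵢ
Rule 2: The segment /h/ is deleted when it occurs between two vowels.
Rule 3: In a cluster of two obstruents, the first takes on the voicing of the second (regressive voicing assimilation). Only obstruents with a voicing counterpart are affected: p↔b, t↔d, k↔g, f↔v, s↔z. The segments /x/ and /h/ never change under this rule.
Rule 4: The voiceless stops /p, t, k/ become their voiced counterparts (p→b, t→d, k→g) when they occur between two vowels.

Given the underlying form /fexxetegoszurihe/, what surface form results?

Rule 1 (degemination): /xx/ is a geminate; the first /x/ deletes. /fexxetegoszurihe/ → fexetegoszurihe.
Rule 2 (intervocalic h-deletion): /h/ occurs between vowels /i/ and /e/, so it deletes. /fexetegoszurihe/ → fexetegoszurie.
Rule 3 (regressive voicing assimilation): /s/ precedes the voiced obstruent /z/, so it voices to [z] by assimilation. /fexetegoszurie/ → fexetegozzurie.
Rule 4 (intervocalic voicing): /t/ is a voiceless stop between vowels /e/ and /e/, so it voices to [d]. /fexetegozzurie/ → fexedegozzurie.

fexedegozzurie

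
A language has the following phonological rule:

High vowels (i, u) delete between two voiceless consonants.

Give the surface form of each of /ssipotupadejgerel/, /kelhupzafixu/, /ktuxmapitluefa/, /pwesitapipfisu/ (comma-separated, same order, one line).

sspotpadejgerel, kelhpzafxu, ktxmaptluefa, pwestappfsu

/ssipotupadejgerel/: /i/ is a high vowel flanked by voiceless consonants /s/ and /p/, so it deletes. /u/ is a high vowel flanked by voiceless consonants /t/ and /p/, so it deletes. → [sspotpadejgerel].
/kelhupzafixu/: /u/ is a high vowel flanked by voiceless consonants /h/ and /p/, so it deletes. /i/ is a high vowel flanked by voiceless consonants /f/ and /x/, so it deletes. → [kelhpzafxu].
/ktuxmapitluefa/: /u/ is a high vowel flanked by voiceless consonants /t/ and /x/, so it deletes. /i/ is a high vowel flanked by voiceless consonants /p/ and /t/, so it deletes. → [ktxmaptluefa].
/pwesitapipfisu/: /i/ is a high vowel flanked by voiceless consonants /s/ and /t/, so it deletes. /i/ is a high vowel flanked by voiceless consonants /p/ and /p/, so it deletes. /i/ is a high vowel flanked by voiceless consonants /f/ and /s/, so it deletes. → [pwestappfsu].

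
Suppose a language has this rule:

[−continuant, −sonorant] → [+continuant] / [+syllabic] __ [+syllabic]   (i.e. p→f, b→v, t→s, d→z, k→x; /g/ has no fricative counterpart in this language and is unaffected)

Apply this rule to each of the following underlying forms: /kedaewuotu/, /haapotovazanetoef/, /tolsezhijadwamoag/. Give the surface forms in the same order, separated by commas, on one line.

kezaewuosu, haafosovazanesoef, tolsezhijadwamoag

/kedaewuotu/: /d/ is a stop between vowels /e/ and /a/, so it spirantizes to the fricative [z]. /t/ is a stop between vowels /o/ and /u/, so it spirantizes to the fricative [s]. → [kezaewuosu].
/haapotovazanetoef/: /p/ is a stop between vowels /a/ and /o/, so it spirantizes to the fricative [f]. /t/ is a stop between vowels /o/ and /o/, so it spirantizes to the fricative [s]. /t/ is a stop between vowels /e/ and /o/, so it spirantizes to the fricative [s]. → [haafosovazanesoef].
/tolsezhijadwamoag/: the rule's environment is not met; surfaces unchanged as [tolsezhijadwamoag].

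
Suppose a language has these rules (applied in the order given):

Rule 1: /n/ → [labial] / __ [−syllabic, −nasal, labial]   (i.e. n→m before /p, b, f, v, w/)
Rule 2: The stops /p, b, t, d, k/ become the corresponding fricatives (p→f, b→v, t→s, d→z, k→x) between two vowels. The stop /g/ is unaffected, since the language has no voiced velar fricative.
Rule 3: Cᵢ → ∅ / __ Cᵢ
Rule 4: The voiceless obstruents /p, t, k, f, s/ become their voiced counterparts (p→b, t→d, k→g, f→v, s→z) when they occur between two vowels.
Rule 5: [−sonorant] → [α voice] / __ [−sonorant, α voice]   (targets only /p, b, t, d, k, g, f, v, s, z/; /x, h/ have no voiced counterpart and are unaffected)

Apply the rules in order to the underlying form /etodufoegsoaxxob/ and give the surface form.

Rule 1 (nasal place assimilation): no segment meets the environment; /etodufoegsoaxxob/ is unchanged.
Rule 2 (intervocalic spirantization): /t/ is a stop between vowels /e/ and /o/, so it spirantizes to the fricative [s]. /d/ is a stop between vowels /o/ and /u/, so it spirantizes to the fricative [z]. /etodufoegsoaxxob/ → esozufoegsoaxxob.
Rule 3 (degemination): /xx/ is a geminate; the first /x/ deletes. /esozufoegsoaxxob/ → esozufoegsoaxob.
Rule 4 (intervocalic voicing): /s/ is a voiceless obstruent between vowels /e/ and /o/, so it voices to [z]. /f/ is a voiceless obstruent between vowels /u/ and /o/, so it voices to [v]. /esozufoegsoaxob/ → ezozuvoegsoaxob.
Rule 5 (regressive voicing assimilation): /g/ precedes the voiceless obstruent /s/, so it devoices to [k] by assimilation. /ezozuvoegsoaxob/ → ezozuvoeksoaxob.

ezozuvoeksoaxob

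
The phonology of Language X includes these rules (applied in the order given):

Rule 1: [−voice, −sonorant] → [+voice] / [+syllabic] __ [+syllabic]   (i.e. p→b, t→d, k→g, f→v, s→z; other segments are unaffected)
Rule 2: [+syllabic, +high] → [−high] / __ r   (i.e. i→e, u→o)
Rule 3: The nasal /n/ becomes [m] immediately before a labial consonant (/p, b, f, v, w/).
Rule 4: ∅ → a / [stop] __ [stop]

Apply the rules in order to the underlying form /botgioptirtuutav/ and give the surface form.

Rule 1 (intervocalic voicing): /t/ is a voiceless obstruent between vowels /u/ and /a/, so it voices to [d]. /botgioptirtuutav/ → botgioptirtuudav.
Rule 2 (pre-rhotic lowering): /i/ is a high vowel immediately before /r/, so it lowers to [e]. /botgioptirtuudav/ → botgioptertuudav.
Rule 3 (nasal place assimilation): no segment meets the environment; /botgioptertuudav/ is unchanged.
Rule 4 (stop-cluster a-epenthesis): /t/ and /g/ form a stop–stop cluster, so [a] is inserted between them. /p/ and /t/ form a stop–stop cluster, so [a] is inserted between them. /botgioptertuudav/ → botagiopatertuudav.

botagiopatertuudav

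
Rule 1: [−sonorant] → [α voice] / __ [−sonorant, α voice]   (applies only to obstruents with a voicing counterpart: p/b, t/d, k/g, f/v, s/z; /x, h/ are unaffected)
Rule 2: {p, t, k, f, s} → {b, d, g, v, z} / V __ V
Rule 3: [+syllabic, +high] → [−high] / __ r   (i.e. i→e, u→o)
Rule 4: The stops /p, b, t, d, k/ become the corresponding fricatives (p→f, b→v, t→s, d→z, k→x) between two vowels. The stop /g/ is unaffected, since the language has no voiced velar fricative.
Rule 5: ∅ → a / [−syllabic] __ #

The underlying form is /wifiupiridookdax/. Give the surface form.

Rule 1 (regressive voicing assimilation): /k/ precedes the voiced obstruent /d/, so it voices to [g] by assimilation. /wifiupiridookdax/ → wifiupiridoogdax.
Rule 2 (intervocalic voicing): /f/ is a voiceless obstruent between vowels /i/ and /i/, so it voices to [v]. /p/ is a voiceless obstruent between vowels /u/ and /i/, so it voices to [b]. /wifiupiridoogdax/ → wiviubiridoogdax.
Rule 3 (pre-rhotic lowering): /i/ is a high vowel immediately before /r/, so it lowers to [e]. /wiviubiridoogdax/ → wiviuberidoogdax.
Rule 4 (intervocalic spirantization): /b/ is a stop between vowels /u/ and /e/, so it spirantizes to the fricative [v]. /d/ is a stop between vowels /i/ and /o/, so it spirantizes to the fricative [z]. /wiviuberidoogdax/ → wiviuverizoogdax.
Rule 5 (final a-epenthesis): the form ends in the consonant /x/, so [a] is inserted word-finally. /wiviuverizoogdax/ → wiviuverizoogdaxa.

wiviuverizoogdaxa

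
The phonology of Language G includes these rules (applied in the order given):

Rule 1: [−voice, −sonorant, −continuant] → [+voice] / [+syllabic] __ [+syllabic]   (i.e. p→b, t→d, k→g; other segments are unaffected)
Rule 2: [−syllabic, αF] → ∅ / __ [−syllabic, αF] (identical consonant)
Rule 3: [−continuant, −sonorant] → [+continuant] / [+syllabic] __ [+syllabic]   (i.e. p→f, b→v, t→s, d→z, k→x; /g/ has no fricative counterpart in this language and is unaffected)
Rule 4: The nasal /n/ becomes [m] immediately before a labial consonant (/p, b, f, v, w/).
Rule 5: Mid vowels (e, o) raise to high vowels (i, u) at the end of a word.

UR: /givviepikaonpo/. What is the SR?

givievigaompu

Rule 1 (intervocalic voicing): /p/ is a voiceless stop between vowels /e/ and /i/, so it voices to [b]. /k/ is a voiceless stop between vowels /i/ and /a/, so it voices to [g]. /givviepikaonpo/ → givviebigaonpo.
Rule 2 (degemination): /vv/ is a geminate; the first /v/ deletes. /givviebigaonpo/ → giviebigaonpo.
Rule 3 (intervocalic spirantization): /b/ is a stop between vowels /e/ and /i/, so it spirantizes to the fricative [v]. /giviebigaonpo/ → givievigaonpo.
Rule 4 (nasal place assimilation): /n/ precedes the labial consonant /p/, so it assimilates in place to [m]. /givievigaonpo/ → givievigaompo.
Rule 5 (final vowel raising): /o/ is a mid vowel in word-final position, so it raises to [u]. /givievigaompo/ → givievigaompu.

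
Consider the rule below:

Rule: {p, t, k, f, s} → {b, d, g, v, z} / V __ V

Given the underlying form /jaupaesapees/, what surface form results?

jaubaezabees

Scanning /jaupaesapees/: /p/ is a voiceless obstruent between vowels /u/ and /a/, so it voices to [b]; /s/ is a voiceless obstruent between vowels /e/ and /a/, so it voices to [z]; /p/ is a voiceless obstruent between vowels /a/ and /e/, so it voices to [b]; /s/ at position 12 is not in the conditioning environment.
Result: [jaubaezabees].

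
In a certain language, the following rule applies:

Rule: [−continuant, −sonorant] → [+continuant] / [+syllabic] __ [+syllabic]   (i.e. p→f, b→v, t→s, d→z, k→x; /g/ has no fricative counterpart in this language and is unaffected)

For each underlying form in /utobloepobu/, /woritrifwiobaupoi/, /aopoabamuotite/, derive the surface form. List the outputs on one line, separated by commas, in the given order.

/utobloepobu/: /t/ is a stop between vowels /u/ and /o/, so it spirantizes to the fricative [s]. /p/ is a stop between vowels /e/ and /o/, so it spirantizes to the fricative [f]. /b/ is a stop between vowels /o/ and /u/, so it spirantizes to the fricative [v]. → [usobloefovu].
/woritrifwiobaupoi/: /b/ is a stop between vowels /o/ and /a/, so it spirantizes to the fricative [v]. /p/ is a stop between vowels /u/ and /o/, so it spirantizes to the fricative [f]. → [woritrifwiovaufoi].
/aopoabamuotite/: /p/ is a stop between vowels /o/ and /o/, so it spirantizes to the fricative [f]. /b/ is a stop between vowels /a/ and /a/, so it spirantizes to the fricative [v]. /t/ is a stop between vowels /o/ and /i/, so it spirantizes to the fricative [s]. /t/ is a stop between vowels /i/ and /e/, so it spirantizes to the fricative [s]. → [aofoavamuosise].

usobloefovu, woritrifwiovaufoi, aofoavamuosise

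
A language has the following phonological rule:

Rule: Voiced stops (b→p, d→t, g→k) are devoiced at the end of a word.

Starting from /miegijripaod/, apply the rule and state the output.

miegijripaot

Scanning /miegijripaod/: /g/ at position 4 is not in the conditioning environment; /d/ is a voiced stop in word-final position, so it devoices to [t].
Result: [miegijripaot].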